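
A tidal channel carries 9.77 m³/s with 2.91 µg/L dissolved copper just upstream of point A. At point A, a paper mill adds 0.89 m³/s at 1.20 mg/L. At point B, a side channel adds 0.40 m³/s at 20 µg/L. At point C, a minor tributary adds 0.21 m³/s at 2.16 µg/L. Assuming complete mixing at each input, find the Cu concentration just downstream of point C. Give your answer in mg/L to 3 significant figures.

0.0980 mg/L

2.91 µg/L = 0.00291 mg/L.
After input A: C = (9.77·0.00291 + 0.89·1.2) / 10.66 = 0.1029 mg/L.
20 µg/L = 0.02 mg/L.
After input B: C = (10.66·0.1029 + 0.4·0.02) / 11.06 = 0.09986 mg/L.
2.16 µg/L = 0.00216 mg/L.
After input C: C = (11.06·0.09986 + 0.21·0.00216) / 11.27 = 0.09804 mg/L.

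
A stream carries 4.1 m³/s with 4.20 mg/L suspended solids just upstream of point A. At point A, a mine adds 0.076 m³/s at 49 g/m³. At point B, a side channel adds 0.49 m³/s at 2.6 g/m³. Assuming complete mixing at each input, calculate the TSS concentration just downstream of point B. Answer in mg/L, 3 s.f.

4.76 mg/L

After input A: C = (4.1·4.2 + 0.076·49) / 4.176 = 5.015 mg/L.
After input B: C = (4.176·5.015 + 0.49·2.6) / 4.666 = 4.762 mg/L.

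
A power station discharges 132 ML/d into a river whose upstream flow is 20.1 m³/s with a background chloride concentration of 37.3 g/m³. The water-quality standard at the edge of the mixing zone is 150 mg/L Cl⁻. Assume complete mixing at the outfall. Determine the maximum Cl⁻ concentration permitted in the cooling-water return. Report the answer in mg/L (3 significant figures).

1630 mg/L

132 ML/d = 1.528 m³/s.
Mass balance: 150·21.63 = 1.528·Cₑ + 20.1·37.3.
Cₑ = (3244 − 749.7) / 1.528 = 1633 mg/L.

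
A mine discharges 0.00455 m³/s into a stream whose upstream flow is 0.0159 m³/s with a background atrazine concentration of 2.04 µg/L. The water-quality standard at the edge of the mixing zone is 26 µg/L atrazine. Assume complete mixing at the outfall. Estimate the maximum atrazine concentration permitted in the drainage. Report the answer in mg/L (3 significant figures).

0.110 mg/L

2.04 µg/L = 0.00204 mg/L.
26 µg/L = 0.026 mg/L.
Mass balance: 0.026·0.02045 = 0.00455·Cₑ + 0.0159·0.00204.
Cₑ = (0.0005317 − 3.244e-05) / 0.00455 = 0.1097 mg/L.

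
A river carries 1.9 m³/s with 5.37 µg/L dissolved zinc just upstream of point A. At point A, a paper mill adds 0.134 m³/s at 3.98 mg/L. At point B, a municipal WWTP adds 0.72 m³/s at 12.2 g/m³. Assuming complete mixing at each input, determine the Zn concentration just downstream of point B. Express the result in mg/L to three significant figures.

5.37 µg/L = 0.00537 mg/L.
After input A: C = (1.9·0.00537 + 0.134·3.98) / 2.034 = 0.2672 mg/L.
After input B: C = (2.034·0.2672 + 0.72·12.2) / 2.754 = 3.387 mg/L.

3.39 mg/L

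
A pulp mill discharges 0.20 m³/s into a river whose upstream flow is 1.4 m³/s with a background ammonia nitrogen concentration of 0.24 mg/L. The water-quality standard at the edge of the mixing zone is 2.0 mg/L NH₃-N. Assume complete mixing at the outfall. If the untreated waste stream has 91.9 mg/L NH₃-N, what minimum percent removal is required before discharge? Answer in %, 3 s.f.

Mass balance: 2·1.6 = 0.2·Cₑ + 1.4·0.24.
Cₑ = (3.2 − 0.336) / 0.2 = 14.32 mg/L.
Required removal = 1 − 14.32/91.9 = 84.42 %.

84.4 %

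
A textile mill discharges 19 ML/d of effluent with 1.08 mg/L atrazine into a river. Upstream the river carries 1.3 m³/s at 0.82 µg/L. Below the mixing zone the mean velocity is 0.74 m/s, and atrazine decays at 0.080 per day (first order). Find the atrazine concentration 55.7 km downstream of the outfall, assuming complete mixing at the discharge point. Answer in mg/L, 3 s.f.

19 ML/d = 0.2199 m³/s.
0.82 µg/L = 0.00082 mg/L.
After complete mixing, C₀ = (0.2199·1.08 + 1.3·0.00082) / 1.52 = 0.157 mg/L.
Travel time t = 5.57e+04 m / 0.74 m/s = 7.527e+04 s = 0.8712 d.
C = 0.157·exp(−0.080·0.8712) = 0.157·0.9327 = 0.1464 mg/L.

0.146 mg/L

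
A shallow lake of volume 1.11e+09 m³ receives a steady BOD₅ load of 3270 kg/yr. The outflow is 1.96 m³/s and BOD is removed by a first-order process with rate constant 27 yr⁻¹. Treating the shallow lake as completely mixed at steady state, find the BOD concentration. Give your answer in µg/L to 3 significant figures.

0.109 µg/L

Outflow Q = 1.96 m³/s × 3.156e+07 s/yr = 6.185e+07 m³/yr.
Steady-state CSTR mass balance: W = Q·C + k·V·C, so C = W/(Q + kV).
Q + kV = 6.185e+07 + 27·1.11e+09 = 3.003e+10 m³/yr.
C = 3270/3.003e+10 = 1.089e-07 kg/m³ = 0.0001089 mg/L = 0.1089 µg/L.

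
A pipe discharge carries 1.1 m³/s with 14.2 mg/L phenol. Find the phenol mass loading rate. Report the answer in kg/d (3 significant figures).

Mass flux = Q·C = 1.1 m³/s × 14.2 g/m³ = 15.62 g/s.
= 15.62 g/s × 86.4 = 1350 kg/d.

1350 kg/d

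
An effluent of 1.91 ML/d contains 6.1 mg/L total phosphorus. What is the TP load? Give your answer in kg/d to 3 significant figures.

11.7 kg/d

1.91 ML/d = 0.02211 m³/s.
Mass flux = Q·C = 0.02211 m³/s × 6.1 g/m³ = 0.1348 g/s.
= 0.1348 g/s × 86.4 = 11.65 kg/d.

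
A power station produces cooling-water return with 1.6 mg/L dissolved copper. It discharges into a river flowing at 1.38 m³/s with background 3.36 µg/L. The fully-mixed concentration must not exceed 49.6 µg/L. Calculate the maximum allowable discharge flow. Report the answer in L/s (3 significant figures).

3.36 µg/L = 0.00336 mg/L.
49.6 µg/L = 0.0496 mg/L.
Mass balance at complete mixing: C_std·(Q_w + Q_r) = Q_w·C_e + Q_r·C_b.
Rearranging, Q_w = Q_r·(C_std − C_b)/(C_e − C_std) = 1.38·(0.0496 − 0.00336) / (1.6 − 0.0496) = 0.04116 m³/s.
= 41.16 L/s.

41.2 L/s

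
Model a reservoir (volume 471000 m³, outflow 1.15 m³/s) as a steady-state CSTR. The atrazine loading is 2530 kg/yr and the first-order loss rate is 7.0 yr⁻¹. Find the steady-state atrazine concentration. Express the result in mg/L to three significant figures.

0.0639 mg/L

Outflow Q = 1.15 m³/s × 3.156e+07 s/yr = 3.629e+07 m³/yr.
Steady-state CSTR mass balance: W = Q·C + k·V·C, so C = W/(Q + kV).
Q + kV = 3.629e+07 + 7.0·471000 = 3.959e+07 m³/yr.
C = 2530/3.959e+07 = 6.391e-05 kg/m³ = 0.06391 mg/L.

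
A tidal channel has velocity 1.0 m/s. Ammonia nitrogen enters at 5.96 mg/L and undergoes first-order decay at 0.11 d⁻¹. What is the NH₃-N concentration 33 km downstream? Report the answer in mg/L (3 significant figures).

5.71 mg/L

Travel time t = 33 km / 1.0 m/s = 3.3e+04/1.0 = 3.3e+04 s = 0.3819 d.
First-order decay: C = 5.96·exp(−0.11·0.3819) = 5.96·0.9589 = 5.715 mg/L.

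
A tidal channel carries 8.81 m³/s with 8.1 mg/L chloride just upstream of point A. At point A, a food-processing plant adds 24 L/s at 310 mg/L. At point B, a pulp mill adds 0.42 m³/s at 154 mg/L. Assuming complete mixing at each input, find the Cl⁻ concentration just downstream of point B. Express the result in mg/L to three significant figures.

15.5 mg/L

24 L/s = 0.024 m³/s.
After input A: C = (8.81·8.1 + 0.024·310) / 8.834 = 8.92 mg/L.
After input B: C = (8.834·8.92 + 0.42·154) / 9.254 = 15.5 mg/L.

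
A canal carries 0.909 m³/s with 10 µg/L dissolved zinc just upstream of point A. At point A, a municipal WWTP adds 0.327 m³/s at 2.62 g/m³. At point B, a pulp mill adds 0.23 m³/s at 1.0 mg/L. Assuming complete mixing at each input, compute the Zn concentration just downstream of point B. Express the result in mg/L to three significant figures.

0.747 mg/L

10 µg/L = 0.01 mg/L.
After input A: C = (0.909·0.01 + 0.327·2.62) / 1.236 = 0.7005 mg/L.
After input B: C = (1.236·0.7005 + 0.23·1) / 1.466 = 0.7475 mg/L.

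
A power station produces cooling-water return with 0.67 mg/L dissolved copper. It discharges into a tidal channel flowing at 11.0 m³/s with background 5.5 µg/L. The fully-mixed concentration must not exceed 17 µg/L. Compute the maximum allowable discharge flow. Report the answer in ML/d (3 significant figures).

5.5 µg/L = 0.0055 mg/L.
17 µg/L = 0.017 mg/L.
Mass balance at complete mixing: C_std·(Q_w + Q_r) = Q_w·C_e + Q_r·C_b.
Rearranging, Q_w = Q_r·(C_std − C_b)/(C_e − C_std) = 11.0·(0.017 − 0.0055) / (0.67 − 0.017) = 0.1937 m³/s.
= 16.74 ML/d.

16.7 ML/d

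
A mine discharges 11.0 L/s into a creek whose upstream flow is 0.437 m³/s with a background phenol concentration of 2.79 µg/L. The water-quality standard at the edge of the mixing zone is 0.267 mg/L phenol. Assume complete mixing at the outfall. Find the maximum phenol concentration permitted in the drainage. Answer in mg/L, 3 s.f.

11.0 L/s = 0.011 m³/s.
2.79 µg/L = 0.00279 mg/L.
Mass balance: 0.267·0.448 = 0.011·Cₑ + 0.437·0.00279.
Cₑ = (0.1196 − 0.001219) / 0.011 = 10.76 mg/L.

10.8 mg/L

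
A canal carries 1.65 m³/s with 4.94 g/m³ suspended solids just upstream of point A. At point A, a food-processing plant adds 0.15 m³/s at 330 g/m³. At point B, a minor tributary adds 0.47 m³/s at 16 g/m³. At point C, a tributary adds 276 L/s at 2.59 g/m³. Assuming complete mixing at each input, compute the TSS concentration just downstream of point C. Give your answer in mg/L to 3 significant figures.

After input A: C = (1.65·4.94 + 0.15·330) / 1.8 = 32.03 mg/L.
After input B: C = (1.8·32.03 + 0.47·16) / 2.27 = 28.71 mg/L.
276 L/s = 0.276 m³/s.
After input C: C = (2.27·28.71 + 0.276·2.59) / 2.546 = 25.88 mg/L.

25.9 mg/L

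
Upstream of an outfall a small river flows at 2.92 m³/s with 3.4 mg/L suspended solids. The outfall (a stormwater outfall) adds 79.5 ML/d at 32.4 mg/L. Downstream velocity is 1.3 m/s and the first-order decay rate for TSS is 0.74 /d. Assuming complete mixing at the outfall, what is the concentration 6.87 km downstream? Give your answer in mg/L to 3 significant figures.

9.89 mg/L

79.5 ML/d = 0.9201 m³/s.
After complete mixing, C₀ = (0.9201·32.4 + 2.92·3.4) / 3.84 = 10.35 mg/L.
Travel time t = 6870 m / 1.3 m/s = 5285 s = 0.06116 d.
C = 10.35·exp(−0.74·0.06116) = 10.35·0.9557 = 9.891 mg/L.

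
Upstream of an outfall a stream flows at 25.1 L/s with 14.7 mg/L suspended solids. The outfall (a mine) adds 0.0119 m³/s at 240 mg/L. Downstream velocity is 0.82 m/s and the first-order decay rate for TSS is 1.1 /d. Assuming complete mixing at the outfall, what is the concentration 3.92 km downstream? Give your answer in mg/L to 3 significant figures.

82.0 mg/L

25.1 L/s = 0.0251 m³/s.
After complete mixing, C₀ = (0.0119·240 + 0.0251·14.7) / 0.037 = 87.16 mg/L.
Travel time t = 3920 m / 0.82 m/s = 4780 s = 0.05533 d.
C = 87.16·exp(−1.1·0.05533) = 87.16·0.941 = 82.01 mg/L.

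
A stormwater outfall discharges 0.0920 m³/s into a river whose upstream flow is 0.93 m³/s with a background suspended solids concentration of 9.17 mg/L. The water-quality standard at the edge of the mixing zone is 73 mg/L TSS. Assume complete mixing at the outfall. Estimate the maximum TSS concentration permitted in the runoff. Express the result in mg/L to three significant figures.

718 mg/L

Mass balance: 73·1.022 = 0.092·Cₑ + 0.93·9.17.
Cₑ = (74.61 − 8.528) / 0.092 = 718.2 mg/L.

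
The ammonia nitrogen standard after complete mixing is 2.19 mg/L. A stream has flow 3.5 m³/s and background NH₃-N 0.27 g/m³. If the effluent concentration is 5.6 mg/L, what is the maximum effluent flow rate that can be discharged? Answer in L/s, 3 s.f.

Mass balance at complete mixing: C_std·(Q_w + Q_r) = Q_w·C_e + Q_r·C_b.
Rearranging, Q_w = Q_r·(C_std − C_b)/(C_e − C_std) = 3.5·(2.19 − 0.27) / (5.6 − 2.19) = 1.971 m³/s.
= 1971 L/s.

1970 L/s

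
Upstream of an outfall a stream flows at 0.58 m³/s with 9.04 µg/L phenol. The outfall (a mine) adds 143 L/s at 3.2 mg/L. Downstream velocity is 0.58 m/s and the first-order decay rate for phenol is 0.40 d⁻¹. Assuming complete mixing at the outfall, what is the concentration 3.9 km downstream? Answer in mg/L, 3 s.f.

143 L/s = 0.143 m³/s.
9.04 µg/L = 0.00904 mg/L.
After complete mixing, C₀ = (0.143·3.2 + 0.58·0.00904) / 0.723 = 0.6402 mg/L.
Travel time t = 3900 m / 0.58 m/s = 6724 s = 0.07783 d.
C = 0.6402·exp(−0.40·0.07783) = 0.6402·0.9693 = 0.6205 mg/L.

0.621 mg/L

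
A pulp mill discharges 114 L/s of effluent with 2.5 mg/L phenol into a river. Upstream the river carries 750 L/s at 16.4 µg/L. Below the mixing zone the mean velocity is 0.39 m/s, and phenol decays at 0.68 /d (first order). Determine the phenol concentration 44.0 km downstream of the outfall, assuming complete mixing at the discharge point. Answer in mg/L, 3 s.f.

114 L/s = 0.114 m³/s.
750 L/s = 0.75 m³/s.
16.4 µg/L = 0.0164 mg/L.
After complete mixing, C₀ = (0.114·2.5 + 0.75·0.0164) / 0.864 = 0.3441 mg/L.
Travel time t = 4.4e+04 m / 0.39 m/s = 1.128e+05 s = 1.306 d.
C = 0.3441·exp(−0.68·1.306) = 0.3441·0.4115 = 0.1416 mg/L.

0.142 mg/L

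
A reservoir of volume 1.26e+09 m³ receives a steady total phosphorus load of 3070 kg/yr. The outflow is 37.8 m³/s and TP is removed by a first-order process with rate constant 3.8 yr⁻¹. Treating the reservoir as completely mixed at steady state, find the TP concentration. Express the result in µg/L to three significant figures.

0.513 µg/L

Outflow Q = 37.8 m³/s × 3.156e+07 s/yr = 1.193e+09 m³/yr.
Steady-state CSTR mass balance: W = Q·C + k·V·C, so C = W/(Q + kV).
Q + kV = 1.193e+09 + 3.8·1.26e+09 = 5.981e+09 m³/yr.
C = 3070/5.981e+09 = 5.133e-07 kg/m³ = 0.0005133 mg/L = 0.5133 µg/L.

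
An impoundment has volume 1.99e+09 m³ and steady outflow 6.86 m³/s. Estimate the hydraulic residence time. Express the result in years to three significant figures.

Q = 6.86 m³/s × 3.156e+07 s/yr = 2.165e+08 m³/yr.
Hydraulic residence time τ = V/Q = 1.99e+09/2.165e+08 = 9.192 yr.

9.19 yr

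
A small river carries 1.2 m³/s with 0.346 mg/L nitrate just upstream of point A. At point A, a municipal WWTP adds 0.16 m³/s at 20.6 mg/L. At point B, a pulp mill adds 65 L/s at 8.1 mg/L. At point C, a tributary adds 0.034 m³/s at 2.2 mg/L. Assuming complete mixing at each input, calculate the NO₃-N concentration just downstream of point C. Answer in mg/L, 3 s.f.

After input A: C = (1.2·0.346 + 0.16·20.6) / 1.36 = 2.729 mg/L.
65 L/s = 0.065 m³/s.
After input B: C = (1.36·2.729 + 0.065·8.1) / 1.425 = 2.974 mg/L.
After input C: C = (1.425·2.974 + 0.034·2.2) / 1.459 = 2.956 mg/L.

2.96 mg/L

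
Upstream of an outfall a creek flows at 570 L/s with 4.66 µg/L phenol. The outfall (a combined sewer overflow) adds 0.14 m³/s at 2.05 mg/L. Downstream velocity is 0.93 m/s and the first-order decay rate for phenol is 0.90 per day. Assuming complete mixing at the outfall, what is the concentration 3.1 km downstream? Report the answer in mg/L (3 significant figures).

0.394 mg/L

570 L/s = 0.57 m³/s.
4.66 µg/L = 0.00466 mg/L.
After complete mixing, C₀ = (0.14·2.05 + 0.57·0.00466) / 0.71 = 0.408 mg/L.
Travel time t = 3100 m / 0.93 m/s = 3333 s = 0.03858 d.
C = 0.408·exp(−0.90·0.03858) = 0.408·0.9659 = 0.394 mg/L.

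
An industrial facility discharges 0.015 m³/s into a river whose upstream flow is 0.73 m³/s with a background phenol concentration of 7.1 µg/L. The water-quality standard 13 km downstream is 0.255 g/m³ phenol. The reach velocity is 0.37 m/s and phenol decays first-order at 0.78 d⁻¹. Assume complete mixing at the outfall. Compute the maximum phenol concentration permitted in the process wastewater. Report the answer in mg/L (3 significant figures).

17.0 mg/L

7.1 µg/L = 0.0071 mg/L.
Travel time to the compliance point: t = 1.3e+04/0.37 = 3.514e+04 s = 0.4067 d; decay factor exp(−0.78·0.4067) = 0.7282.
So the concentration just after mixing may be at most 0.255/0.7282 = 0.3502 mg/L.
Mass balance: 0.3502·0.745 = 0.015·Cₑ + 0.73·0.0071.
Cₑ = (0.2609 − 0.005183) / 0.015 = 17.05 mg/L.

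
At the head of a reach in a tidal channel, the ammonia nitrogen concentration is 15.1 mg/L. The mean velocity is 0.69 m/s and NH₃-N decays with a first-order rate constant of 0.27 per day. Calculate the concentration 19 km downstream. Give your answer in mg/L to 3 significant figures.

13.9 mg/L

Travel time t = 19 km / 0.69 m/s = 1.9e+04/0.69 = 2.754e+04 s = 0.3187 d.
First-order decay: C = 15.1·exp(−0.27·0.3187) = 15.1·0.9175 = 13.85 mg/L.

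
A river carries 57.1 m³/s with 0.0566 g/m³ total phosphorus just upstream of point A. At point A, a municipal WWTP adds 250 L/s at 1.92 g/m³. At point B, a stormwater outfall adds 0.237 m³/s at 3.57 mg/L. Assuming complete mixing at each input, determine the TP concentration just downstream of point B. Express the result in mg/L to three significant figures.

250 L/s = 0.25 m³/s.
After input A: C = (57.1·0.0566 + 0.25·1.92) / 57.35 = 0.06472 mg/L.
After input B: C = (57.35·0.06472 + 0.237·3.57) / 57.59 = 0.07915 mg/L.

0.0791 mg/L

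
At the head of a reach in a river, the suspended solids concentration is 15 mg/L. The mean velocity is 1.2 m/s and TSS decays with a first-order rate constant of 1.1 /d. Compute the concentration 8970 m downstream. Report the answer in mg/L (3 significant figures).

Travel time t = 8970 m / 1.2 m/s = 8970/1.2 = 7475 s = 0.08652 d.
First-order decay: C = 15·exp(−1.1·0.08652) = 15·0.9092 = 13.64 mg/L.

13.6 mg/L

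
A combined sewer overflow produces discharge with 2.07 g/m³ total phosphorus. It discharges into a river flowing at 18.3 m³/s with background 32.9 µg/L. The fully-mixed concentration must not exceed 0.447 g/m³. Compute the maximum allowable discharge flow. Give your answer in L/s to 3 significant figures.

32.9 µg/L = 0.0329 mg/L.
Mass balance at complete mixing: C_std·(Q_w + Q_r) = Q_w·C_e + Q_r·C_b.
Rearranging, Q_w = Q_r·(C_std − C_b)/(C_e − C_std) = 18.3·(0.447 − 0.0329) / (2.07 − 0.447) = 4.669 m³/s.
= 4669 L/s.

4670 L/s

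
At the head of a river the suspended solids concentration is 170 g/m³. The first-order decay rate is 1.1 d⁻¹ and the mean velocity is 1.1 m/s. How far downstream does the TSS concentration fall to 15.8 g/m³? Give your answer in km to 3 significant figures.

From C = C₀·e^(−kt), t = ln(C₀/C)/k = ln(170/15.8)/1.1 = 2.376/1.1 = 2.16 d.
Distance = v·t = 1.1 m/s × 1.866e+05 s = 2.053e+05 m = 205.3 km.

205 km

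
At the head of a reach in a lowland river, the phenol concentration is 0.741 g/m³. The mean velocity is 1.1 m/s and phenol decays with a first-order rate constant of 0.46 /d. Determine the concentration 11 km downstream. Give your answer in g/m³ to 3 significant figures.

0.703 g/m³

Travel time t = 11 km / 1.1 m/s = 1.1e+04/1.1 = 1e+04 s = 0.1157 d.
First-order decay: C = 0.741·exp(−0.46·0.1157) = 0.741·0.9482 = 0.7026 g/m³.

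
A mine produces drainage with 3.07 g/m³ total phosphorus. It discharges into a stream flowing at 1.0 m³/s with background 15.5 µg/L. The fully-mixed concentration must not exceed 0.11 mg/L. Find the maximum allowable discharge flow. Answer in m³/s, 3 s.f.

15.5 µg/L = 0.0155 mg/L.
Mass balance at complete mixing: C_std·(Q_w + Q_r) = Q_w·C_e + Q_r·C_b.
Rearranging, Q_w = Q_r·(C_std − C_b)/(C_e − C_std) = 1.0·(0.11 − 0.0155) / (3.07 − 0.11) = 0.03193 m³/s.

0.0319 m³/s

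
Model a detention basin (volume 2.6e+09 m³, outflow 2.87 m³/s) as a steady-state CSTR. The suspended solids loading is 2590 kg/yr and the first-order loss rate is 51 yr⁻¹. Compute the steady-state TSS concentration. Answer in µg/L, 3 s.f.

0.0195 µg/L

Outflow Q = 2.87 m³/s × 3.156e+07 s/yr = 9.057e+07 m³/yr.
Steady-state CSTR mass balance: W = Q·C + k·V·C, so C = W/(Q + kV).
Q + kV = 9.057e+07 + 51·2.6e+09 = 1.327e+11 m³/yr.
C = 2590/1.327e+11 = 1.952e-08 kg/m³ = 1.952e-05 mg/L = 0.01952 µg/L.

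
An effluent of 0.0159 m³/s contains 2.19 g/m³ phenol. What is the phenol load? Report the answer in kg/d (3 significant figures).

3.01 kg/d

Mass flux = Q·C = 0.0159 m³/s × 2.19 g/m³ = 0.03482 g/s.
= 0.03482 g/s × 86.4 = 3.009 kg/d.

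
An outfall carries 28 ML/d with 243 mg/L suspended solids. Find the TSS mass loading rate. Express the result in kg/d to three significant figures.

28 ML/d = 0.3241 m³/s.
Mass flux = Q·C = 0.3241 m³/s × 243 g/m³ = 78.75 g/s.
= 78.75 g/s × 86.4 = 6804 kg/d.

6800 kg/d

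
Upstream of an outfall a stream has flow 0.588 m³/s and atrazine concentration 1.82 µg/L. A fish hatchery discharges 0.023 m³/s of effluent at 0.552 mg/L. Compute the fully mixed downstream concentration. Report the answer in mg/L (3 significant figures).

1.82 µg/L = 0.00182 mg/L.
By mass balance at complete mixing, C = (0.023·0.552 + 0.588·0.00182) / (0.023 + 0.588) = 0.01377/0.611 = 0.02253 mg/L.

0.0225 mg/L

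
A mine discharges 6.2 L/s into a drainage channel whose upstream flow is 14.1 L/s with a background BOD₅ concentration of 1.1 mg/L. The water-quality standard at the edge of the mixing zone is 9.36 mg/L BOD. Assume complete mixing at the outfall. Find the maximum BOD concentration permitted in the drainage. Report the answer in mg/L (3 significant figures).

28.1 mg/L

6.2 L/s = 0.0062 m³/s.
14.1 L/s = 0.0141 m³/s.
Mass balance: 9.36·0.0203 = 0.0062·Cₑ + 0.0141·1.1.
Cₑ = (0.19 − 0.01551) / 0.0062 = 28.14 mg/L.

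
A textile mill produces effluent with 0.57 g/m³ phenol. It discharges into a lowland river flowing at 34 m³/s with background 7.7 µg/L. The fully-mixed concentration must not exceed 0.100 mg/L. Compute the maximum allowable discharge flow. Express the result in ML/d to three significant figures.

7.7 µg/L = 0.0077 mg/L.
Mass balance at complete mixing: C_std·(Q_w + Q_r) = Q_w·C_e + Q_r·C_b.
Rearranging, Q_w = Q_r·(C_std − C_b)/(C_e − C_std) = 34·(0.1 − 0.0077) / (0.57 − 0.1) = 6.677 m³/s.
= 576.9 ML/d.

577 ML/d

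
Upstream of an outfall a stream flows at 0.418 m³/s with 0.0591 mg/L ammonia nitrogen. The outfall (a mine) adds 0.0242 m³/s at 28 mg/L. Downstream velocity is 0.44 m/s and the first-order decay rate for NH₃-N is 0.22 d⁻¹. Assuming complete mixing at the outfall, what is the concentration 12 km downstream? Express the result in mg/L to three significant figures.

1.48 mg/L

After complete mixing, C₀ = (0.0242·28 + 0.418·0.0591) / 0.4422 = 1.588 mg/L.
Travel time t = 1.2e+04 m / 0.44 m/s = 2.727e+04 s = 0.3157 d.
C = 1.588·exp(−0.22·0.3157) = 1.588·0.9329 = 1.482 mg/L.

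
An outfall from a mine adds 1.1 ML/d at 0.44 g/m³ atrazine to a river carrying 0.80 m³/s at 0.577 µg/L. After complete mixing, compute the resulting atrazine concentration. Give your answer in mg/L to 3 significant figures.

0.00746 mg/L

1.1 ML/d = 0.01273 m³/s.
0.577 µg/L = 0.000577 mg/L.
By mass balance at complete mixing, C = (0.01273·0.44 + 0.8·0.000577) / (0.01273 + 0.8) = 0.006063/0.8127 = 0.007461 mg/L.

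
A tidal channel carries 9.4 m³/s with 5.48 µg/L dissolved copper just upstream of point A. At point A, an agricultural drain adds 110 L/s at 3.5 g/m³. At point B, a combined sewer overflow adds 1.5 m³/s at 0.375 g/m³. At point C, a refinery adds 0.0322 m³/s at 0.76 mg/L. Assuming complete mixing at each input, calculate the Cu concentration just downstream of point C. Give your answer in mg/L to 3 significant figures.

5.48 µg/L = 0.00548 mg/L.
110 L/s = 0.11 m³/s.
After input A: C = (9.4·0.00548 + 0.11·3.5) / 9.51 = 0.0459 mg/L.
After input B: C = (9.51·0.0459 + 1.5·0.375) / 11.01 = 0.09074 mg/L.
After input C: C = (11.01·0.09074 + 0.0322·0.76) / 11.04 = 0.09269 mg/L.

0.0927 mg/L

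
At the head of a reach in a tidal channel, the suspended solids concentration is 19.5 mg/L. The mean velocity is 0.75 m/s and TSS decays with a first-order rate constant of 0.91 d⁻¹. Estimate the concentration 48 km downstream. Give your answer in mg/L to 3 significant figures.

9.94 mg/L

Travel time t = 48 km / 0.75 m/s = 4.8e+04/0.75 = 6.4e+04 s = 0.7407 d.
First-order decay: C = 19.5·exp(−0.91·0.7407) = 19.5·0.5096 = 9.938 mg/L.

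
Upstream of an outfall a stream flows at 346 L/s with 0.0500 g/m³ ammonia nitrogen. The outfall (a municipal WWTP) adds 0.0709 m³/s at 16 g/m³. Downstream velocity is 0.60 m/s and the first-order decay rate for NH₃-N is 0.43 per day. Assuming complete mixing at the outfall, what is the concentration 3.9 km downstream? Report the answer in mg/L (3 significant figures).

2.67 mg/L

346 L/s = 0.346 m³/s.
After complete mixing, C₀ = (0.0709·16 + 0.346·0.05) / 0.4169 = 2.763 mg/L.
Travel time t = 3900 m / 0.60 m/s = 6500 s = 0.07523 d.
C = 2.763·exp(−0.43·0.07523) = 2.763·0.9682 = 2.675 mg/L.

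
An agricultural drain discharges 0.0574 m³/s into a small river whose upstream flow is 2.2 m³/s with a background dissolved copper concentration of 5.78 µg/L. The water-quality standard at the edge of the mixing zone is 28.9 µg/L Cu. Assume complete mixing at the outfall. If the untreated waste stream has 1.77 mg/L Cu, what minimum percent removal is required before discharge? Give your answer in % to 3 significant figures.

48.3 %

5.78 µg/L = 0.00578 mg/L.
28.9 µg/L = 0.0289 mg/L.
Mass balance: 0.0289·2.257 = 0.0574·Cₑ + 2.2·0.00578.
Cₑ = (0.06524 − 0.01272) / 0.0574 = 0.915 mg/L.
Required removal = 1 − 0.915/1.77 = 48.3 %.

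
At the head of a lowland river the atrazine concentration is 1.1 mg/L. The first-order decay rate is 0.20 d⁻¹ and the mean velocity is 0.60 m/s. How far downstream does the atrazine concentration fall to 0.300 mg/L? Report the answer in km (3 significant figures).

From C = C₀·e^(−kt), t = ln(C₀/C)/k = ln(1.1/0.300)/0.20 = 1.299/0.20 = 6.496 d.
Distance = v·t = 0.60 m/s × 5.613e+05 s = 3.368e+05 m = 336.8 km.

337 km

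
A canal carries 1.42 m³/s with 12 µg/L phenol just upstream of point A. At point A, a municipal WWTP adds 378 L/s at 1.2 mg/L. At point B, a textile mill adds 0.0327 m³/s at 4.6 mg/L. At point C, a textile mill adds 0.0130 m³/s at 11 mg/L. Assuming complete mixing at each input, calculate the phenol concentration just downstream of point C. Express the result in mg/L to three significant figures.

0.414 mg/L

12 µg/L = 0.012 mg/L.
378 L/s = 0.378 m³/s.
After input A: C = (1.42·0.012 + 0.378·1.2) / 1.798 = 0.2618 mg/L.
After input B: C = (1.798·0.2618 + 0.0327·4.6) / 1.831 = 0.3392 mg/L.
After input C: C = (1.831·0.3392 + 0.013·11) / 1.844 = 0.4144 mg/L.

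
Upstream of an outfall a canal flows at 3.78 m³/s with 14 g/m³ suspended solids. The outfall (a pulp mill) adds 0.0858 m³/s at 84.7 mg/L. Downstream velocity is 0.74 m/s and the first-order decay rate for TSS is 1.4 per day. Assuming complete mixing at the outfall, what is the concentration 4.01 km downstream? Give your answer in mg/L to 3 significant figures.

After complete mixing, C₀ = (0.0858·84.7 + 3.78·14) / 3.866 = 15.57 mg/L.
Travel time t = 4010 m / 0.74 m/s = 5419 s = 0.06272 d.
C = 15.57·exp(−1.4·0.06272) = 15.57·0.9159 = 14.26 mg/L.

14.3 mg/L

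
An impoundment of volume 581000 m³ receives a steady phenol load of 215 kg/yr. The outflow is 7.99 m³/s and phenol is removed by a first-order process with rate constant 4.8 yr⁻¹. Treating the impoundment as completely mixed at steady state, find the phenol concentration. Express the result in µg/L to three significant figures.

0.843 µg/L

Outflow Q = 7.99 m³/s × 3.156e+07 s/yr = 2.521e+08 m³/yr.
Steady-state CSTR mass balance: W = Q·C + k·V·C, so C = W/(Q + kV).
Q + kV = 2.521e+08 + 4.8·581000 = 2.549e+08 m³/yr.
C = 215/2.549e+08 = 8.434e-07 kg/m³ = 0.0008434 mg/L = 0.8434 µg/L.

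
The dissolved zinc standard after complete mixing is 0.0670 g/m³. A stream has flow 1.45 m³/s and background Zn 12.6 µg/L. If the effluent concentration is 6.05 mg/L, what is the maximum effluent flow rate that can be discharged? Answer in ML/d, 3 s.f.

12.6 µg/L = 0.0126 mg/L.
Mass balance at complete mixing: C_std·(Q_w + Q_r) = Q_w·C_e + Q_r·C_b.
Rearranging, Q_w = Q_r·(C_std − C_b)/(C_e − C_std) = 1.45·(0.067 − 0.0126) / (6.05 − 0.067) = 0.01318 m³/s.
= 1.139 ML/d.

1.14 ML/d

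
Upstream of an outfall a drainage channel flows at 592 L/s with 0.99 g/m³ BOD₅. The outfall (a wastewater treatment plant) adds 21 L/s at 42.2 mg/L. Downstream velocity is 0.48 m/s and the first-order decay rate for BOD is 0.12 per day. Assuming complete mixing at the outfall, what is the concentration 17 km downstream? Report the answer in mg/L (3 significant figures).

2.29 mg/L

21 L/s = 0.021 m³/s.
592 L/s = 0.592 m³/s.
After complete mixing, C₀ = (0.021·42.2 + 0.592·0.99) / 0.613 = 2.402 mg/L.
Travel time t = 1.7e+04 m / 0.48 m/s = 3.542e+04 s = 0.4099 d.
C = 2.402·exp(−0.12·0.4099) = 2.402·0.952 = 2.286 mg/L.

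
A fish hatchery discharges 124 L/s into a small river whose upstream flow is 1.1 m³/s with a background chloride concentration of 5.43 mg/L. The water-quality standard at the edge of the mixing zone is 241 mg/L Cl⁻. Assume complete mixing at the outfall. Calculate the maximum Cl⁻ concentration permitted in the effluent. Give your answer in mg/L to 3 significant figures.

124 L/s = 0.124 m³/s.
Mass balance: 241·1.224 = 0.124·Cₑ + 1.1·5.43.
Cₑ = (295 − 5.973) / 0.124 = 2331 mg/L.

2330 mg/L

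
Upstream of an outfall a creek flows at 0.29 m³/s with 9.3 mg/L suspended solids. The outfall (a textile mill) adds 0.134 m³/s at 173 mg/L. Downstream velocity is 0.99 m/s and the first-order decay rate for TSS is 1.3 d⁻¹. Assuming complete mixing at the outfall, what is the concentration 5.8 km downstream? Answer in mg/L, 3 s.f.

55.9 mg/L

After complete mixing, C₀ = (0.134·173 + 0.29·9.3) / 0.424 = 61.04 mg/L.
Travel time t = 5800 m / 0.99 m/s = 5859 s = 0.06781 d.
C = 61.04·exp(−1.3·0.06781) = 61.04·0.9156 = 55.89 mg/L.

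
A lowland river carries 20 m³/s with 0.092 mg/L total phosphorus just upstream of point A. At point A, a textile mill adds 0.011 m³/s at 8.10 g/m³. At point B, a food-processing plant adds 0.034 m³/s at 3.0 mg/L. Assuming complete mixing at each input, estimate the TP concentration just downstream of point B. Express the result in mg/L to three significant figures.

0.101 mg/L

After input A: C = (20·0.092 + 0.011·8.1) / 20.01 = 0.0964 mg/L.
After input B: C = (20.01·0.0964 + 0.034·3) / 20.04 = 0.1013 mg/L.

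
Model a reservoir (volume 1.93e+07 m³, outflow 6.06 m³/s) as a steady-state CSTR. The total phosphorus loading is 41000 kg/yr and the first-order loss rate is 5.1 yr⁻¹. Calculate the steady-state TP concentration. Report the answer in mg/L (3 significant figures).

Outflow Q = 6.06 m³/s × 3.156e+07 s/yr = 1.912e+08 m³/yr.
Steady-state CSTR mass balance: W = Q·C + k·V·C, so C = W/(Q + kV).
Q + kV = 1.912e+08 + 5.1·1.93e+07 = 2.897e+08 m³/yr.
C = 41000/2.897e+08 = 0.0001415 kg/m³ = 0.1415 mg/L.

0.142 mg/L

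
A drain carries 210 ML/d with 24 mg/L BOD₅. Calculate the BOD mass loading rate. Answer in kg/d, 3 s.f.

5040 kg/d

210 ML/d = 2.431 m³/s.
Mass flux = Q·C = 2.431 m³/s × 24 g/m³ = 58.33 g/s.
= 58.33 g/s × 86.4 = 5040 kg/d.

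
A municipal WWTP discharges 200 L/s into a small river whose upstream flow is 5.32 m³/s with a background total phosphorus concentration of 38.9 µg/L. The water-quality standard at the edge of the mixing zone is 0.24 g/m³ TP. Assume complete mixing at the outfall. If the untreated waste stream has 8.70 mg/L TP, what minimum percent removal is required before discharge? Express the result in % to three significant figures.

200 L/s = 0.2 m³/s.
38.9 µg/L = 0.0389 mg/L.
Mass balance: 0.24·5.52 = 0.2·Cₑ + 5.32·0.0389.
Cₑ = (1.325 − 0.2069) / 0.2 = 5.589 mg/L.
Required removal = 1 − 5.589/8.70 = 35.76 %.

35.8 %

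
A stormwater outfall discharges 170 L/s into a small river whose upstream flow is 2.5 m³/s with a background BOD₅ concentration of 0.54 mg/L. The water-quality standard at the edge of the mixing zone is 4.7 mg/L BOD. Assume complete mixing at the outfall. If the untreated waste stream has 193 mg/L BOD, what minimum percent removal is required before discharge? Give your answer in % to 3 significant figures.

170 L/s = 0.17 m³/s.
Mass balance: 4.7·2.67 = 0.17·Cₑ + 2.5·0.54.
Cₑ = (12.55 − 1.35) / 0.17 = 65.88 mg/L.
Required removal = 1 − 65.88/193 = 65.87 %.

65.9 %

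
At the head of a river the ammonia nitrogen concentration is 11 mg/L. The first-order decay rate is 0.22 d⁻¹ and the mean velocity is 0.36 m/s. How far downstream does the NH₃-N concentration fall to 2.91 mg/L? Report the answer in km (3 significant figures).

From C = C₀·e^(−kt), t = ln(C₀/C)/k = ln(11/2.91)/0.22 = 1.33/0.22 = 6.044 d.
Distance = v·t = 0.36 m/s × 5.222e+05 s = 1.88e+05 m = 188 km.

188 km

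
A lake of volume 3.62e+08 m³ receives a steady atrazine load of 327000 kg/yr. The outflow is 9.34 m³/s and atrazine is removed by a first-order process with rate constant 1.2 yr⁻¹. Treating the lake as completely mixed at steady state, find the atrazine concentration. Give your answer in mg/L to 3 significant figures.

0.448 mg/L

Outflow Q = 9.34 m³/s × 3.156e+07 s/yr = 2.947e+08 m³/yr.
Steady-state CSTR mass balance: W = Q·C + k·V·C, so C = W/(Q + kV).
Q + kV = 2.947e+08 + 1.2·3.62e+08 = 7.291e+08 m³/yr.
C = 327000/7.291e+08 = 0.0004485 kg/m³ = 0.4485 mg/L.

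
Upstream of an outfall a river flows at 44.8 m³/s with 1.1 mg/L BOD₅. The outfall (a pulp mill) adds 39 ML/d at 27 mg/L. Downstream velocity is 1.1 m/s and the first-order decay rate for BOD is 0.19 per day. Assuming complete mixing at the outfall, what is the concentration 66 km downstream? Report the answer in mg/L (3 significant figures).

1.19 mg/L

39 ML/d = 0.4514 m³/s.
After complete mixing, C₀ = (0.4514·27 + 44.8·1.1) / 45.25 = 1.358 mg/L.
Travel time t = 6.6e+04 m / 1.1 m/s = 6e+04 s = 0.6944 d.
C = 1.358·exp(−0.19·0.6944) = 1.358·0.8764 = 1.19 mg/L.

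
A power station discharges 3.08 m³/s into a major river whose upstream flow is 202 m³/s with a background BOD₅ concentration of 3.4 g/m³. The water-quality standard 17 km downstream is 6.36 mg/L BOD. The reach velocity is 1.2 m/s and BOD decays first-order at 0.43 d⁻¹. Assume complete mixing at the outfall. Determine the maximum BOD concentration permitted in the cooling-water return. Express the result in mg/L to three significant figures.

231 mg/L

Travel time to the compliance point: t = 1.7e+04/1.2 = 1.417e+04 s = 0.164 d; decay factor exp(−0.43·0.164) = 0.9319.
So the concentration just after mixing may be at most 6.36/0.9319 = 6.825 mg/L.
Mass balance: 6.825·205.1 = 3.08·Cₑ + 202·3.4.
Cₑ = (1400 − 686.8) / 3.08 = 231.4 mg/L.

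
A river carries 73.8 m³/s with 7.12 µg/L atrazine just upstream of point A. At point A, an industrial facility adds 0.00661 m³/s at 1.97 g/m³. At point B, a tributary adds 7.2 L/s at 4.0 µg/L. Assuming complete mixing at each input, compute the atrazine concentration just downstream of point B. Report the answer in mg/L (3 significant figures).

0.00730 mg/L

7.12 µg/L = 0.00712 mg/L.
After input A: C = (73.8·0.00712 + 0.00661·1.97) / 73.81 = 0.007296 mg/L.
7.2 L/s = 0.0072 m³/s.
4.0 µg/L = 0.004 mg/L.
After input B: C = (73.81·0.007296 + 0.0072·0.004) / 73.81 = 0.007295 mg/L.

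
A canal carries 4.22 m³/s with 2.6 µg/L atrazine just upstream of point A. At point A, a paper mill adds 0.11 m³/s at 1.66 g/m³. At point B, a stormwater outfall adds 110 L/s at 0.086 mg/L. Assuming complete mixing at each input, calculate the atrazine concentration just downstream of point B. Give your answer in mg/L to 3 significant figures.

0.0457 mg/L

2.6 µg/L = 0.0026 mg/L.
After input A: C = (4.22·0.0026 + 0.11·1.66) / 4.33 = 0.0447 mg/L.
110 L/s = 0.11 m³/s.
After input B: C = (4.33·0.0447 + 0.11·0.086) / 4.44 = 0.04573 mg/L.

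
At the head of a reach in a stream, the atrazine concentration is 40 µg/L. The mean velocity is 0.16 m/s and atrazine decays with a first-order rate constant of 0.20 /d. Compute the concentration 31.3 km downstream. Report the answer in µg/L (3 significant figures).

25.4 µg/L

Travel time t = 31.3 km / 0.16 m/s = 3.13e+04/0.16 = 1.956e+05 s = 2.264 d.
First-order decay: C = 40·exp(−0.20·2.264) = 40·0.6358 = 25.43 µg/L.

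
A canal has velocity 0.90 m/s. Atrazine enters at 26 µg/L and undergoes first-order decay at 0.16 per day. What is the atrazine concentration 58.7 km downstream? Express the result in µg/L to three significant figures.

Travel time t = 58.7 km / 0.90 m/s = 5.87e+04/0.90 = 6.522e+04 s = 0.7549 d.
First-order decay: C = 26·exp(−0.16·0.7549) = 26·0.8862 = 23.04 µg/L.

23.0 µg/L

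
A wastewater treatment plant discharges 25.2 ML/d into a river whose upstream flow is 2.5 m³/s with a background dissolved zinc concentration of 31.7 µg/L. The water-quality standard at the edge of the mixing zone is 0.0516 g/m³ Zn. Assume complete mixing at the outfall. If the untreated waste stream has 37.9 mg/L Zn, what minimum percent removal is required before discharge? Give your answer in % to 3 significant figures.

99.4 %

25.2 ML/d = 0.2917 m³/s.
31.7 µg/L = 0.0317 mg/L.
Mass balance: 0.0516·2.792 = 0.2917·Cₑ + 2.5·0.0317.
Cₑ = (0.144 − 0.07925) / 0.2917 = 0.2222 mg/L.
Required removal = 1 − 0.2222/37.9 = 99.41 %.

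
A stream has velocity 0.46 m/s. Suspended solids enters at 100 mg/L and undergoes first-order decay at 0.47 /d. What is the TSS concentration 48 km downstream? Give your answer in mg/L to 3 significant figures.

56.7 mg/L

Travel time t = 48 km / 0.46 m/s = 4.8e+04/0.46 = 1.043e+05 s = 1.208 d.
First-order decay: C = 100·exp(−0.47·1.208) = 100·0.5669 = 56.69 mg/L.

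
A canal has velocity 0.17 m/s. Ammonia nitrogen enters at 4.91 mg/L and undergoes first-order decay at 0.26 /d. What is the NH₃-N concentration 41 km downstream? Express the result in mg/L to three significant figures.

Travel time t = 41 km / 0.17 m/s = 4.1e+04/0.17 = 2.412e+05 s = 2.791 d.
First-order decay: C = 4.91·exp(−0.26·2.791) = 4.91·0.484 = 2.376 mg/L.

2.38 mg/L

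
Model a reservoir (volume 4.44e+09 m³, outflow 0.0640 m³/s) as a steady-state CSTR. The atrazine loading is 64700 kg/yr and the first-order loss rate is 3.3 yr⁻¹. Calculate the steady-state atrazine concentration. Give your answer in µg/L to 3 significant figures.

Outflow Q = 0.0640 m³/s × 3.156e+07 s/yr = 2.02e+06 m³/yr.
Steady-state CSTR mass balance: W = Q·C + k·V·C, so C = W/(Q + kV).
Q + kV = 2.02e+06 + 3.3·4.44e+09 = 1.465e+10 m³/yr.
C = 64700/1.465e+10 = 4.415e-06 kg/m³ = 0.004415 mg/L = 4.415 µg/L.

4.42 µg/L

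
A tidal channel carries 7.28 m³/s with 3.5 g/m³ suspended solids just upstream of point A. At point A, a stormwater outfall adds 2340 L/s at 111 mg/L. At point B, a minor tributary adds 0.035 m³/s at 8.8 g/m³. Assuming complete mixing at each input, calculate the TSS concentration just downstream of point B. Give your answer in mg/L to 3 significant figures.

2340 L/s = 2.34 m³/s.
After input A: C = (7.28·3.5 + 2.34·111) / 9.62 = 29.65 mg/L.
After input B: C = (9.62·29.65 + 0.035·8.8) / 9.655 = 29.57 mg/L.

29.6 mg/L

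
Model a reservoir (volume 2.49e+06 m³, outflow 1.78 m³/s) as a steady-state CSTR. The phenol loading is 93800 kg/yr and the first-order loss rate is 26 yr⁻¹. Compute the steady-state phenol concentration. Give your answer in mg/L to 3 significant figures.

0.776 mg/L

Outflow Q = 1.78 m³/s × 3.156e+07 s/yr = 5.617e+07 m³/yr.
Steady-state CSTR mass balance: W = Q·C + k·V·C, so C = W/(Q + kV).
Q + kV = 5.617e+07 + 26·2.49e+06 = 1.209e+08 m³/yr.
C = 93800/1.209e+08 = 0.0007758 kg/m³ = 0.7758 mg/L.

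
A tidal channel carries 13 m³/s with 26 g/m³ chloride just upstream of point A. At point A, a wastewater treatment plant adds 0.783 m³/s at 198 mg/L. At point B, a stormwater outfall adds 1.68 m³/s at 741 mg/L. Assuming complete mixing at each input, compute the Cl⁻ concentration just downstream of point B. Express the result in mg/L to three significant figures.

After input A: C = (13·26 + 0.783·198) / 13.78 = 35.77 mg/L.
After input B: C = (13.78·35.77 + 1.68·741) / 15.46 = 112.4 mg/L.

112 mg/L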